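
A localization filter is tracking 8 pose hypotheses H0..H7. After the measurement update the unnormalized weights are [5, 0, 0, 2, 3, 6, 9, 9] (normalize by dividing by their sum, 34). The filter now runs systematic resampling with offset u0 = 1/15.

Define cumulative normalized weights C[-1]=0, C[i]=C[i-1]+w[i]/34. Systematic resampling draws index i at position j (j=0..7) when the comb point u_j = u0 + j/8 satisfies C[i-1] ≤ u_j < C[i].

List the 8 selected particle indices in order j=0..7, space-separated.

C = [5/34, 5/34, 5/34, 7/34, 5/17, 8/17, 25/34, 1]
j=0: u_0=1/15 ∈ [0, 5/34) → index 0
j=1: u_1=23/120 ∈ [5/34, 7/34) → index 3
j=2: u_2=19/60 ∈ [5/17, 8/17) → index 5
j=3: u_3=53/120 ∈ [5/17, 8/17) → index 5
j=4: u_4=17/30 ∈ [8/17, 25/34) → index 6
j=5: u_5=83/120 ∈ [8/17, 25/34) → index 6
j=6: u_6=49/60 ∈ [25/34, 1) → index 7
j=7: u_7=113/120 ∈ [25/34, 1) → index 7

0 3 5 5 6 6 7 7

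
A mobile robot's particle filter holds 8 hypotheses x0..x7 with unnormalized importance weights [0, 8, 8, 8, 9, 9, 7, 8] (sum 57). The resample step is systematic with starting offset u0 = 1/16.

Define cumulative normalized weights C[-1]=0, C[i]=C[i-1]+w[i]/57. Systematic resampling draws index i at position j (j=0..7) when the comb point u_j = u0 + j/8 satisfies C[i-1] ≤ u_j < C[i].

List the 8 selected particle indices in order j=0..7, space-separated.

C = [0, 8/57, 16/57, 8/19, 11/19, 14/19, 49/57, 1]
j=0: u_0=1/16 ∈ [0, 8/57) → index 1
j=1: u_1=3/16 ∈ [8/57, 16/57) → index 2
j=2: u_2=5/16 ∈ [16/57, 8/19) → index 3
j=3: u_3=7/16 ∈ [8/19, 11/19) → index 4
j=4: u_4=9/16 ∈ [8/19, 11/19) → index 4
j=5: u_5=11/16 ∈ [11/19, 14/19) → index 5
j=6: u_6=13/16 ∈ [14/19, 49/57) → index 6
j=7: u_7=15/16 ∈ [49/57, 1) → index 7

1 2 3 4 4 5 6 7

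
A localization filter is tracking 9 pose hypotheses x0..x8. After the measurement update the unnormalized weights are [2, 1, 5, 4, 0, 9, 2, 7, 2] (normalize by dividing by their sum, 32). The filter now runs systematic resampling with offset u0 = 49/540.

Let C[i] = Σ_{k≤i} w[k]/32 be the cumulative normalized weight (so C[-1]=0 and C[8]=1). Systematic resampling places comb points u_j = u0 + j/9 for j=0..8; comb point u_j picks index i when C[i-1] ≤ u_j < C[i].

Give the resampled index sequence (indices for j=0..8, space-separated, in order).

1 2 3 5 5 5 7 7 8

C = [1/16, 3/32, 1/4, 3/8, 3/8, 21/32, 23/32, 15/16, 1]
j=0: u_0=49/540 ∈ [1/16, 3/32) → index 1
j=1: u_1=109/540 ∈ [3/32, 1/4) → index 2
j=2: u_2=169/540 ∈ [1/4, 3/8) → index 3
j=3: u_3=229/540 ∈ [3/8, 21/32) → index 5
j=4: u_4=289/540 ∈ [3/8, 21/32) → index 5
j=5: u_5=349/540 ∈ [3/8, 21/32) → index 5
j=6: u_6=409/540 ∈ [23/32, 15/16) → index 7
j=7: u_7=469/540 ∈ [23/32, 15/16) → index 7
j=8: u_8=529/540 ∈ [15/16, 1) → index 8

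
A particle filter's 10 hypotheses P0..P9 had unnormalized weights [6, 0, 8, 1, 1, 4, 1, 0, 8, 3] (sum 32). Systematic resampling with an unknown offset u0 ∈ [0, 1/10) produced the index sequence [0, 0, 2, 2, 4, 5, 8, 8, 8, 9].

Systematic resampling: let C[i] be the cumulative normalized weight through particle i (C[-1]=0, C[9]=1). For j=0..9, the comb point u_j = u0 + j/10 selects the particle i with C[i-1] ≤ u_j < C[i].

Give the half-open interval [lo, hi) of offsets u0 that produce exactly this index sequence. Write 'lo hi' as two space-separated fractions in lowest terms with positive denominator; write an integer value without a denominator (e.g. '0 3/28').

11/160 7/80

C = [3/16, 3/16, 7/16, 15/32, 1/2, 5/8, 21/32, 21/32, 29/32, 1]
j=0 picked index 0: u0 ∈ [0, 3/16)
j=1 picked index 0: u0 ∈ [-1/10, 7/80)
j=2 picked index 2: u0 ∈ [-1/80, 19/80)
j=3 picked index 2: u0 ∈ [-9/80, 11/80)
j=4 picked index 4: u0 ∈ [11/160, 1/10)
j=5 picked index 5: u0 ∈ [0, 1/8)
j=6 picked index 8: u0 ∈ [9/160, 49/160)
j=7 picked index 8: u0 ∈ [-7/160, 33/160)
j=8 picked index 8: u0 ∈ [-23/160, 17/160)
j=9 picked index 9: u0 ∈ [1/160, 1/10)
intersection: [11/160, 7/80)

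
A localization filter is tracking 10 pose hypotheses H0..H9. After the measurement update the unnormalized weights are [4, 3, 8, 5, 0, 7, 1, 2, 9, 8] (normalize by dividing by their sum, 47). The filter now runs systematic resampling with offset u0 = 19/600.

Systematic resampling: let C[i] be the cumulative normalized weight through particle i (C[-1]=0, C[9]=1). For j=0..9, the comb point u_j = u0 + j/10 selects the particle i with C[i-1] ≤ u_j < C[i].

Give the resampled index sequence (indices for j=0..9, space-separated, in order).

0 1 2 3 5 5 7 8 9 9

C = [4/47, 7/47, 15/47, 20/47, 20/47, 27/47, 28/47, 30/47, 39/47, 1]
j=0: u_0=19/600 ∈ [0, 4/47) → index 0
j=1: u_1=79/600 ∈ [4/47, 7/47) → index 1
j=2: u_2=139/600 ∈ [7/47, 15/47) → index 2
j=3: u_3=199/600 ∈ [15/47, 20/47) → index 3
j=4: u_4=259/600 ∈ [20/47, 27/47) → index 5
j=5: u_5=319/600 ∈ [20/47, 27/47) → index 5
j=6: u_6=379/600 ∈ [28/47, 30/47) → index 7
j=7: u_7=439/600 ∈ [30/47, 39/47) → index 8
j=8: u_8=499/600 ∈ [39/47, 1) → index 9
j=9: u_9=559/600 ∈ [39/47, 1) → index 9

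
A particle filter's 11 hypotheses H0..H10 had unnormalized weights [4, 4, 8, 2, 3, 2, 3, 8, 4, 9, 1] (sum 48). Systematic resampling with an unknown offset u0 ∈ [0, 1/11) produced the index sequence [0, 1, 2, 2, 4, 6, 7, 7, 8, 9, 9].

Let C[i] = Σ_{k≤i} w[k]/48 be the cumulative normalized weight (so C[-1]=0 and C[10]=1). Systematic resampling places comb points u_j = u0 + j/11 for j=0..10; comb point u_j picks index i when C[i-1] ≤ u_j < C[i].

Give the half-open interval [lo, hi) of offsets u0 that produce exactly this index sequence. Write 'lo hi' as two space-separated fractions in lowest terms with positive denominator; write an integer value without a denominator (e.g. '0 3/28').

C = [1/12, 1/6, 1/3, 3/8, 7/16, 23/48, 13/24, 17/24, 19/24, 47/48, 1]
j=0 picked index 0: u0 ∈ [0, 1/12)
j=1 picked index 1: u0 ∈ [-1/132, 5/66)
j=2 picked index 2: u0 ∈ [-1/66, 5/33)
j=3 picked index 2: u0 ∈ [-7/66, 2/33)
j=4 picked index 4: u0 ∈ [1/88, 13/176)
j=5 picked index 6: u0 ∈ [13/528, 23/264)
j=6 picked index 7: u0 ∈ [-1/264, 43/264)
j=7 picked index 7: u0 ∈ [-25/264, 19/264)
j=8 picked index 8: u0 ∈ [-5/264, 17/264)
j=9 picked index 9: u0 ∈ [-7/264, 85/528)
j=10 picked index 9: u0 ∈ [-31/264, 37/528)
intersection: [13/528, 2/33)

13/528 2/33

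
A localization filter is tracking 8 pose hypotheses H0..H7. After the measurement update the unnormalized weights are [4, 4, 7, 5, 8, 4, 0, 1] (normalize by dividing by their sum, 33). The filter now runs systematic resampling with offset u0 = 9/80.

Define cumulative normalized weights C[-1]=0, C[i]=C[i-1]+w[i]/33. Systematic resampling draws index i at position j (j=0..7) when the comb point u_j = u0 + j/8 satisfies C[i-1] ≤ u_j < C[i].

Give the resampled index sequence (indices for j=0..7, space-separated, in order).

C = [4/33, 8/33, 5/11, 20/33, 28/33, 32/33, 32/33, 1]
j=0: u_0=9/80 ∈ [0, 4/33) → index 0
j=1: u_1=19/80 ∈ [4/33, 8/33) → index 1
j=2: u_2=29/80 ∈ [8/33, 5/11) → index 2
j=3: u_3=39/80 ∈ [5/11, 20/33) → index 3
j=4: u_4=49/80 ∈ [20/33, 28/33) → index 4
j=5: u_5=59/80 ∈ [20/33, 28/33) → index 4
j=6: u_6=69/80 ∈ [28/33, 32/33) → index 5
j=7: u_7=79/80 ∈ [32/33, 1) → index 7

0 1 2 3 4 4 5 7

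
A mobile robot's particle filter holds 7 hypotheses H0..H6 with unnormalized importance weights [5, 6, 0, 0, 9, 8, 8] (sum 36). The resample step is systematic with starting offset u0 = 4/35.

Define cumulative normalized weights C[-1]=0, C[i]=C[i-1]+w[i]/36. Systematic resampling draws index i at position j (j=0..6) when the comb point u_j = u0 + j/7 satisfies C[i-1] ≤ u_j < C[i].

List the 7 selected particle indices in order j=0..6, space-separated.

0 1 4 4 5 6 6

C = [5/36, 11/36, 11/36, 11/36, 5/9, 7/9, 1]
j=0: u_0=4/35 ∈ [0, 5/36) → index 0
j=1: u_1=9/35 ∈ [5/36, 11/36) → index 1
j=2: u_2=2/5 ∈ [11/36, 5/9) → index 4
j=3: u_3=19/35 ∈ [11/36, 5/9) → index 4
j=4: u_4=24/35 ∈ [5/9, 7/9) → index 5
j=5: u_5=29/35 ∈ [7/9, 1) → index 6
j=6: u_6=34/35 ∈ [7/9, 1) → index 6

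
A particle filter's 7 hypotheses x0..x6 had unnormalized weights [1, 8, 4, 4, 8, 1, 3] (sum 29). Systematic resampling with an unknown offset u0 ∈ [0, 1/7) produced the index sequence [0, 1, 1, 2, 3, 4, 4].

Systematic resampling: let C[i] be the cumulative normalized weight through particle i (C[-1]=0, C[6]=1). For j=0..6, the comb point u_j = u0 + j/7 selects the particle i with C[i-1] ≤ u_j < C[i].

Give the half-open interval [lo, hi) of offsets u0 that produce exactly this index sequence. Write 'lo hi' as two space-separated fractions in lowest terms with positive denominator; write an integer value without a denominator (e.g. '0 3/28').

0 1/203

C = [1/29, 9/29, 13/29, 17/29, 25/29, 26/29, 1]
j=0 picked index 0: u0 ∈ [0, 1/29)
j=1 picked index 1: u0 ∈ [-22/203, 34/203)
j=2 picked index 1: u0 ∈ [-51/203, 5/203)
j=3 picked index 2: u0 ∈ [-24/203, 4/203)
j=4 picked index 3: u0 ∈ [-25/203, 3/203)
j=5 picked index 4: u0 ∈ [-26/203, 30/203)
j=6 picked index 4: u0 ∈ [-55/203, 1/203)
intersection: [0, 1/203)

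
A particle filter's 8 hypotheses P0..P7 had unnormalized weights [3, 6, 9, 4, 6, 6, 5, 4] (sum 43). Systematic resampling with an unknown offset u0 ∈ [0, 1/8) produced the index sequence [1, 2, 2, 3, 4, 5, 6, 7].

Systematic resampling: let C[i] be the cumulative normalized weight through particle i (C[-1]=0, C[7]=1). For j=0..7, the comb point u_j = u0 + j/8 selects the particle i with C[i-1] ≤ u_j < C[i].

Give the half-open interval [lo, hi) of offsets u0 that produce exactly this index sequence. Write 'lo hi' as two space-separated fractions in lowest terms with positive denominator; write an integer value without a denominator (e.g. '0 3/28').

29/344 1/8

C = [3/43, 9/43, 18/43, 22/43, 28/43, 34/43, 39/43, 1]
j=0 picked index 1: u0 ∈ [3/43, 9/43)
j=1 picked index 2: u0 ∈ [29/344, 101/344)
j=2 picked index 2: u0 ∈ [-7/172, 29/172)
j=3 picked index 3: u0 ∈ [15/344, 47/344)
j=4 picked index 4: u0 ∈ [1/86, 13/86)
j=5 picked index 5: u0 ∈ [9/344, 57/344)
j=6 picked index 6: u0 ∈ [7/172, 27/172)
j=7 picked index 7: u0 ∈ [11/344, 1/8)
intersection: [29/344, 1/8)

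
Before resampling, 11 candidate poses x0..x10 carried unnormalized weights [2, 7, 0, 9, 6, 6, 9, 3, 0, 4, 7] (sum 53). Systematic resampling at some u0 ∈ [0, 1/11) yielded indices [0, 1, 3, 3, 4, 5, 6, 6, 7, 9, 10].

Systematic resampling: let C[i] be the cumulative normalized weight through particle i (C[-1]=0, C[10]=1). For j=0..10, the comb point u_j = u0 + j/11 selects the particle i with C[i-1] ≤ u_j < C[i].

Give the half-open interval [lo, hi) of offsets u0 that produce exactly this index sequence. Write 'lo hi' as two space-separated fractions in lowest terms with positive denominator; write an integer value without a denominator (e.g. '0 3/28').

C = [2/53, 9/53, 9/53, 18/53, 24/53, 30/53, 39/53, 42/53, 42/53, 46/53, 1]
j=0 picked index 0: u0 ∈ [0, 2/53)
j=1 picked index 1: u0 ∈ [-31/583, 46/583)
j=2 picked index 3: u0 ∈ [-7/583, 92/583)
j=3 picked index 3: u0 ∈ [-60/583, 39/583)
j=4 picked index 4: u0 ∈ [-14/583, 52/583)
j=5 picked index 5: u0 ∈ [-1/583, 65/583)
j=6 picked index 6: u0 ∈ [12/583, 111/583)
j=7 picked index 6: u0 ∈ [-41/583, 58/583)
j=8 picked index 7: u0 ∈ [5/583, 38/583)
j=9 picked index 9: u0 ∈ [-15/583, 29/583)
j=10 picked index 10: u0 ∈ [-24/583, 1/11)
intersection: [12/583, 2/53)

12/583 2/53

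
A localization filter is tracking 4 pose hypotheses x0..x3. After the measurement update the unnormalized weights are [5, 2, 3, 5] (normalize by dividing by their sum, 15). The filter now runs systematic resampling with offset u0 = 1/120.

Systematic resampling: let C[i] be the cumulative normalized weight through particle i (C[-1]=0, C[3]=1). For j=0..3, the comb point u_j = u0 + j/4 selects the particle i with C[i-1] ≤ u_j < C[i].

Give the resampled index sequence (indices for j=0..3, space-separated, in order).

0 0 2 3

C = [1/3, 7/15, 2/3, 1]
j=0: u_0=1/120 ∈ [0, 1/3) → index 0
j=1: u_1=31/120 ∈ [0, 1/3) → index 0
j=2: u_2=61/120 ∈ [7/15, 2/3) → index 2
j=3: u_3=91/120 ∈ [2/3, 1) → index 3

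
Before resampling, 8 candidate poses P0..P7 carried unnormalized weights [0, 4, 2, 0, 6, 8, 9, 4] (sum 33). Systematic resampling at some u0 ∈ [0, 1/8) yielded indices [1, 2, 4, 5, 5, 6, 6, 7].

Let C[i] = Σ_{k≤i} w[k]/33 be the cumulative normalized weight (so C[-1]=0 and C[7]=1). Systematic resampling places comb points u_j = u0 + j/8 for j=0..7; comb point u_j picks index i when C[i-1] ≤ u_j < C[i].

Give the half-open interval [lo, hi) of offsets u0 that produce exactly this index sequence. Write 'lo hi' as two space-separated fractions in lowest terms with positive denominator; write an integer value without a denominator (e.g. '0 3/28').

1/264 5/88

C = [0, 4/33, 2/11, 2/11, 4/11, 20/33, 29/33, 1]
j=0 picked index 1: u0 ∈ [0, 4/33)
j=1 picked index 2: u0 ∈ [-1/264, 5/88)
j=2 picked index 4: u0 ∈ [-3/44, 5/44)
j=3 picked index 5: u0 ∈ [-1/88, 61/264)
j=4 picked index 5: u0 ∈ [-3/22, 7/66)
j=5 picked index 6: u0 ∈ [-5/264, 67/264)
j=6 picked index 6: u0 ∈ [-19/132, 17/132)
j=7 picked index 7: u0 ∈ [1/264, 1/8)
intersection: [1/264, 5/88)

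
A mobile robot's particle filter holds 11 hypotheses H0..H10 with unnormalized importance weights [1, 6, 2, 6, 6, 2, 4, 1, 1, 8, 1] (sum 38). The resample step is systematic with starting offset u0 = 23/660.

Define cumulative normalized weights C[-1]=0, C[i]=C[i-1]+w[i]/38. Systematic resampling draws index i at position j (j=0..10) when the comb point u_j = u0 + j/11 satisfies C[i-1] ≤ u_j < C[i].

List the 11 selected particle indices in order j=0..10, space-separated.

1 1 2 3 4 4 5 6 8 9 9

C = [1/38, 7/38, 9/38, 15/38, 21/38, 23/38, 27/38, 14/19, 29/38, 37/38, 1]
j=0: u_0=23/660 ∈ [1/38, 7/38) → index 1
j=1: u_1=83/660 ∈ [1/38, 7/38) → index 1
j=2: u_2=13/60 ∈ [7/38, 9/38) → index 2
j=3: u_3=203/660 ∈ [9/38, 15/38) → index 3
j=4: u_4=263/660 ∈ [15/38, 21/38) → index 4
j=5: u_5=323/660 ∈ [15/38, 21/38) → index 4
j=6: u_6=383/660 ∈ [21/38, 23/38) → index 5
j=7: u_7=443/660 ∈ [23/38, 27/38) → index 6
j=8: u_8=503/660 ∈ [14/19, 29/38) → index 8
j=9: u_9=563/660 ∈ [29/38, 37/38) → index 9
j=10: u_10=623/660 ∈ [29/38, 37/38) → index 9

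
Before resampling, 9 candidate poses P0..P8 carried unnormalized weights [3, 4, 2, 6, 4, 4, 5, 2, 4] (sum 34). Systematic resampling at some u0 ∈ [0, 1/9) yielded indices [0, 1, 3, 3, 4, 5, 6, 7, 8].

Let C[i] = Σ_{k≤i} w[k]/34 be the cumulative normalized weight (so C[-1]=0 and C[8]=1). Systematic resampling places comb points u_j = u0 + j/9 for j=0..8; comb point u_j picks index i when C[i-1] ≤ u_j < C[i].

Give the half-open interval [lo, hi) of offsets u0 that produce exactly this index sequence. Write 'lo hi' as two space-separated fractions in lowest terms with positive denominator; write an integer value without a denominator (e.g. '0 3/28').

C = [3/34, 7/34, 9/34, 15/34, 19/34, 23/34, 14/17, 15/17, 1]
j=0 picked index 0: u0 ∈ [0, 3/34)
j=1 picked index 1: u0 ∈ [-7/306, 29/306)
j=2 picked index 3: u0 ∈ [13/306, 67/306)
j=3 picked index 3: u0 ∈ [-7/102, 11/102)
j=4 picked index 4: u0 ∈ [-1/306, 35/306)
j=5 picked index 5: u0 ∈ [1/306, 37/306)
j=6 picked index 6: u0 ∈ [1/102, 8/51)
j=7 picked index 7: u0 ∈ [7/153, 16/153)
j=8 picked index 8: u0 ∈ [-1/153, 1/9)
intersection: [7/153, 3/34)

7/153 3/34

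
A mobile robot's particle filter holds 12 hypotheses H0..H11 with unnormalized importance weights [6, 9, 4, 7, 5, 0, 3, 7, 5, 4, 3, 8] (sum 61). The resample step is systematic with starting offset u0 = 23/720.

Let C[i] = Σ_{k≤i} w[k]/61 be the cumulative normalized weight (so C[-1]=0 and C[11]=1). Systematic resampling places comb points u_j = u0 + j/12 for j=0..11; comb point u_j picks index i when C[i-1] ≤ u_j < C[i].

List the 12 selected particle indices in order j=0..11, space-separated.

C = [6/61, 15/61, 19/61, 26/61, 31/61, 31/61, 34/61, 41/61, 46/61, 50/61, 53/61, 1]
j=0: u_0=23/720 ∈ [0, 6/61) → index 0
j=1: u_1=83/720 ∈ [6/61, 15/61) → index 1
j=2: u_2=143/720 ∈ [6/61, 15/61) → index 1
j=3: u_3=203/720 ∈ [15/61, 19/61) → index 2
j=4: u_4=263/720 ∈ [19/61, 26/61) → index 3
j=5: u_5=323/720 ∈ [26/61, 31/61) → index 4
j=6: u_6=383/720 ∈ [31/61, 34/61) → index 6
j=7: u_7=443/720 ∈ [34/61, 41/61) → index 7
j=8: u_8=503/720 ∈ [41/61, 46/61) → index 8
j=9: u_9=563/720 ∈ [46/61, 50/61) → index 9
j=10: u_10=623/720 ∈ [50/61, 53/61) → index 10
j=11: u_11=683/720 ∈ [53/61, 1) → index 11

0 1 1 2 3 4 6 7 8 9 10 11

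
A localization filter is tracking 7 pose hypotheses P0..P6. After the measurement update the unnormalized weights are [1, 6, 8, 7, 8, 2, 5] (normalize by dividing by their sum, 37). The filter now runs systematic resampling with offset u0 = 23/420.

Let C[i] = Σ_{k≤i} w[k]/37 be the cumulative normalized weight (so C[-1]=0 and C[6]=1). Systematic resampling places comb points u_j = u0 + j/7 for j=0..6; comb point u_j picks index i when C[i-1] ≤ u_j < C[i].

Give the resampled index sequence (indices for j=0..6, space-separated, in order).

1 2 2 3 4 4 6

C = [1/37, 7/37, 15/37, 22/37, 30/37, 32/37, 1]
j=0: u_0=23/420 ∈ [1/37, 7/37) → index 1
j=1: u_1=83/420 ∈ [7/37, 15/37) → index 2
j=2: u_2=143/420 ∈ [7/37, 15/37) → index 2
j=3: u_3=29/60 ∈ [15/37, 22/37) → index 3
j=4: u_4=263/420 ∈ [22/37, 30/37) → index 4
j=5: u_5=323/420 ∈ [22/37, 30/37) → index 4
j=6: u_6=383/420 ∈ [32/37, 1) → index 6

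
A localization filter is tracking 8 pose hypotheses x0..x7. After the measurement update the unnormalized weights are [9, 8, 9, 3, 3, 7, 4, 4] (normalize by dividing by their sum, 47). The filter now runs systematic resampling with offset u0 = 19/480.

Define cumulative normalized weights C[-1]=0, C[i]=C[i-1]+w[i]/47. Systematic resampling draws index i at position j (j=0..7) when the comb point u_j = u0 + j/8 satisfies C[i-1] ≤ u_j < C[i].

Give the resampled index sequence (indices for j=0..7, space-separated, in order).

C = [9/47, 17/47, 26/47, 29/47, 32/47, 39/47, 43/47, 1]
j=0: u_0=19/480 ∈ [0, 9/47) → index 0
j=1: u_1=79/480 ∈ [0, 9/47) → index 0
j=2: u_2=139/480 ∈ [9/47, 17/47) → index 1
j=3: u_3=199/480 ∈ [17/47, 26/47) → index 2
j=4: u_4=259/480 ∈ [17/47, 26/47) → index 2
j=5: u_5=319/480 ∈ [29/47, 32/47) → index 4
j=6: u_6=379/480 ∈ [32/47, 39/47) → index 5
j=7: u_7=439/480 ∈ [39/47, 43/47) → index 6

0 0 1 2 2 4 5 6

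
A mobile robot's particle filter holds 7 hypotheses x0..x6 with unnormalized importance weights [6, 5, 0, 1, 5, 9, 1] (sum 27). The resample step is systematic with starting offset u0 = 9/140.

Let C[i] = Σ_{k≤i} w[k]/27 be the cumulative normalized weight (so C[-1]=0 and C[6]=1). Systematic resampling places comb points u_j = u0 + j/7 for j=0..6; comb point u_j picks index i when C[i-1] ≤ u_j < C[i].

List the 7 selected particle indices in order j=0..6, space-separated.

0 0 1 4 5 5 5

C = [2/9, 11/27, 11/27, 4/9, 17/27, 26/27, 1]
j=0: u_0=9/140 ∈ [0, 2/9) → index 0
j=1: u_1=29/140 ∈ [0, 2/9) → index 0
j=2: u_2=7/20 ∈ [2/9, 11/27) → index 1
j=3: u_3=69/140 ∈ [4/9, 17/27) → index 4
j=4: u_4=89/140 ∈ [17/27, 26/27) → index 5
j=5: u_5=109/140 ∈ [17/27, 26/27) → index 5
j=6: u_6=129/140 ∈ [17/27, 26/27) → index 5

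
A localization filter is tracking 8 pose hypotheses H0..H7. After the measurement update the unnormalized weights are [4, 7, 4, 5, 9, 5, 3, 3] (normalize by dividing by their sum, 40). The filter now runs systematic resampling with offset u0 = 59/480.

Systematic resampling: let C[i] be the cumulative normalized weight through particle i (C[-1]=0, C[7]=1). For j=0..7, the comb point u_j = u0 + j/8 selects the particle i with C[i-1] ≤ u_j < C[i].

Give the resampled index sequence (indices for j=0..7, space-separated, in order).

1 1 2 3 4 5 6 7

C = [1/10, 11/40, 3/8, 1/2, 29/40, 17/20, 37/40, 1]
j=0: u_0=59/480 ∈ [1/10, 11/40) → index 1
j=1: u_1=119/480 ∈ [1/10, 11/40) → index 1
j=2: u_2=179/480 ∈ [11/40, 3/8) → index 2
j=3: u_3=239/480 ∈ [3/8, 1/2) → index 3
j=4: u_4=299/480 ∈ [1/2, 29/40) → index 4
j=5: u_5=359/480 ∈ [29/40, 17/20) → index 5
j=6: u_6=419/480 ∈ [17/20, 37/40) → index 6
j=7: u_7=479/480 ∈ [37/40, 1) → index 7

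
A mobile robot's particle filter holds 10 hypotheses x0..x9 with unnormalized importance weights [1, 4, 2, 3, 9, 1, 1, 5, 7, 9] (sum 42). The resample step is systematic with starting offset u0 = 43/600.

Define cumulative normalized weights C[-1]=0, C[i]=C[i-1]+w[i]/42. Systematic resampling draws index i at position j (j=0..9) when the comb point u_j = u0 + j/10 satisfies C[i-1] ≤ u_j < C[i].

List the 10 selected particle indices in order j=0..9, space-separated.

1 3 4 4 5 7 8 8 9 9

C = [1/42, 5/42, 1/6, 5/21, 19/42, 10/21, 1/2, 13/21, 11/14, 1]
j=0: u_0=43/600 ∈ [1/42, 5/42) → index 1
j=1: u_1=103/600 ∈ [1/6, 5/21) → index 3
j=2: u_2=163/600 ∈ [5/21, 19/42) → index 4
j=3: u_3=223/600 ∈ [5/21, 19/42) → index 4
j=4: u_4=283/600 ∈ [19/42, 10/21) → index 5
j=5: u_5=343/600 ∈ [1/2, 13/21) → index 7
j=6: u_6=403/600 ∈ [13/21, 11/14) → index 8
j=7: u_7=463/600 ∈ [13/21, 11/14) → index 8
j=8: u_8=523/600 ∈ [11/14, 1) → index 9
j=9: u_9=583/600 ∈ [11/14, 1) → index 9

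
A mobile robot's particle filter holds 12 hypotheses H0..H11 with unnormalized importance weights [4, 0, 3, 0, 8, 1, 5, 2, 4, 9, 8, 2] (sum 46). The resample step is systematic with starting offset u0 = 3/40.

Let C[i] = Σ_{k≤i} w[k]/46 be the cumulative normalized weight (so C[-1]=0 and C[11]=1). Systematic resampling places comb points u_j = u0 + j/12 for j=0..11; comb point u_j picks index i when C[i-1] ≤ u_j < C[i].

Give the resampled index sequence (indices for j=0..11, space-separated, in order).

0 4 4 4 6 7 8 9 9 10 10 11

C = [2/23, 2/23, 7/46, 7/46, 15/46, 8/23, 21/46, 1/2, 27/46, 18/23, 22/23, 1]
j=0: u_0=3/40 ∈ [0, 2/23) → index 0
j=1: u_1=19/120 ∈ [7/46, 15/46) → index 4
j=2: u_2=29/120 ∈ [7/46, 15/46) → index 4
j=3: u_3=13/40 ∈ [7/46, 15/46) → index 4
j=4: u_4=49/120 ∈ [8/23, 21/46) → index 6
j=5: u_5=59/120 ∈ [21/46, 1/2) → index 7
j=6: u_6=23/40 ∈ [1/2, 27/46) → index 8
j=7: u_7=79/120 ∈ [27/46, 18/23) → index 9
j=8: u_8=89/120 ∈ [27/46, 18/23) → index 9
j=9: u_9=33/40 ∈ [18/23, 22/23) → index 10
j=10: u_10=109/120 ∈ [18/23, 22/23) → index 10
j=11: u_11=119/120 ∈ [22/23, 1) → index 11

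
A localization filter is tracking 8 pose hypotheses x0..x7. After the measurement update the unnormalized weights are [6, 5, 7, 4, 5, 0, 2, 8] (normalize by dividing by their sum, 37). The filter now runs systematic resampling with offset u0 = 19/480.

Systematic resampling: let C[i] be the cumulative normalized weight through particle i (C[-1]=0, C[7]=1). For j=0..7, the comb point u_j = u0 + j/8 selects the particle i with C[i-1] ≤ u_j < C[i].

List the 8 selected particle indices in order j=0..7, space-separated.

C = [6/37, 11/37, 18/37, 22/37, 27/37, 27/37, 29/37, 1]
j=0: u_0=19/480 ∈ [0, 6/37) → index 0
j=1: u_1=79/480 ∈ [6/37, 11/37) → index 1
j=2: u_2=139/480 ∈ [6/37, 11/37) → index 1
j=3: u_3=199/480 ∈ [11/37, 18/37) → index 2
j=4: u_4=259/480 ∈ [18/37, 22/37) → index 3
j=5: u_5=319/480 ∈ [22/37, 27/37) → index 4
j=6: u_6=379/480 ∈ [29/37, 1) → index 7
j=7: u_7=439/480 ∈ [29/37, 1) → index 7

0 1 1 2 3 4 7 7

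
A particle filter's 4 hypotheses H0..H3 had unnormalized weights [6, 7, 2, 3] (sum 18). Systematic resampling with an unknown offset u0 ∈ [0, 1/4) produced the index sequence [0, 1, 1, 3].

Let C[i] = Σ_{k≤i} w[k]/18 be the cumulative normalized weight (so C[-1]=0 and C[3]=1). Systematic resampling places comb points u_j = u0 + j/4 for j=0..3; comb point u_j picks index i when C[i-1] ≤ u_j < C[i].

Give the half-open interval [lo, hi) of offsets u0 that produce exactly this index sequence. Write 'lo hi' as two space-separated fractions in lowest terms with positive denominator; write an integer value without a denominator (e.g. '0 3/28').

C = [1/3, 13/18, 5/6, 1]
j=0 picked index 0: u0 ∈ [0, 1/3)
j=1 picked index 1: u0 ∈ [1/12, 17/36)
j=2 picked index 1: u0 ∈ [-1/6, 2/9)
j=3 picked index 3: u0 ∈ [1/12, 1/4)
intersection: [1/12, 2/9)

1/12 2/9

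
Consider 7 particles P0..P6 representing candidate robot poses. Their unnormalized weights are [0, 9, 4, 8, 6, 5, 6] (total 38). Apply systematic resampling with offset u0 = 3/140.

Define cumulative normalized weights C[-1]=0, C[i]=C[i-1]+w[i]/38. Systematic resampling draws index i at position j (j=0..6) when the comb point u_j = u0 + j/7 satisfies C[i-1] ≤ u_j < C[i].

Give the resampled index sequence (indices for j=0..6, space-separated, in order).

1 1 2 3 4 5 6

C = [0, 9/38, 13/38, 21/38, 27/38, 16/19, 1]
j=0: u_0=3/140 ∈ [0, 9/38) → index 1
j=1: u_1=23/140 ∈ [0, 9/38) → index 1
j=2: u_2=43/140 ∈ [9/38, 13/38) → index 2
j=3: u_3=9/20 ∈ [13/38, 21/38) → index 3
j=4: u_4=83/140 ∈ [21/38, 27/38) → index 4
j=5: u_5=103/140 ∈ [27/38, 16/19) → index 5
j=6: u_6=123/140 ∈ [16/19, 1) → index 6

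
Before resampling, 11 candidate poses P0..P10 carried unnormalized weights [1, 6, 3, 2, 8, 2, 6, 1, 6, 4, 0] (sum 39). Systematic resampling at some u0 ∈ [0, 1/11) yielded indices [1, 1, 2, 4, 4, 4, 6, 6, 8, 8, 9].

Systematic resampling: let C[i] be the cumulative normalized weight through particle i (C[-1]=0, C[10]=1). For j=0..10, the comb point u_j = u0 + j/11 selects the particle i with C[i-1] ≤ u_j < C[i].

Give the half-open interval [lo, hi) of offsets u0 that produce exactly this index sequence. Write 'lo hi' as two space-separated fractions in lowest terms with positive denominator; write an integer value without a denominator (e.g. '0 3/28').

C = [1/39, 7/39, 10/39, 4/13, 20/39, 22/39, 28/39, 29/39, 35/39, 1, 1]
j=0 picked index 1: u0 ∈ [1/39, 7/39)
j=1 picked index 1: u0 ∈ [-28/429, 38/429)
j=2 picked index 2: u0 ∈ [-1/429, 32/429)
j=3 picked index 4: u0 ∈ [5/143, 103/429)
j=4 picked index 4: u0 ∈ [-8/143, 64/429)
j=5 picked index 4: u0 ∈ [-21/143, 25/429)
j=6 picked index 6: u0 ∈ [8/429, 74/429)
j=7 picked index 6: u0 ∈ [-31/429, 35/429)
j=8 picked index 8: u0 ∈ [7/429, 73/429)
j=9 picked index 8: u0 ∈ [-32/429, 34/429)
j=10 picked index 9: u0 ∈ [-5/429, 1/11)
intersection: [5/143, 25/429)

5/143 25/429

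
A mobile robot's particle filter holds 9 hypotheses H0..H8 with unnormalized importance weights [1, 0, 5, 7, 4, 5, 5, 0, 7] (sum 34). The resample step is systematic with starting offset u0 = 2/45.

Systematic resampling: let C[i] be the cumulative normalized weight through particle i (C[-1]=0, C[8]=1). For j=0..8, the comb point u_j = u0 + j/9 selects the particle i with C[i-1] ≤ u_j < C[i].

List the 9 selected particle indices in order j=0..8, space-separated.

2 2 3 3 4 5 6 8 8

C = [1/34, 1/34, 3/17, 13/34, 1/2, 11/17, 27/34, 27/34, 1]
j=0: u_0=2/45 ∈ [1/34, 3/17) → index 2
j=1: u_1=7/45 ∈ [1/34, 3/17) → index 2
j=2: u_2=4/15 ∈ [3/17, 13/34) → index 3
j=3: u_3=17/45 ∈ [3/17, 13/34) → index 3
j=4: u_4=22/45 ∈ [13/34, 1/2) → index 4
j=5: u_5=3/5 ∈ [1/2, 11/17) → index 5
j=6: u_6=32/45 ∈ [11/17, 27/34) → index 6
j=7: u_7=37/45 ∈ [27/34, 1) → index 8
j=8: u_8=14/15 ∈ [27/34, 1) → index 8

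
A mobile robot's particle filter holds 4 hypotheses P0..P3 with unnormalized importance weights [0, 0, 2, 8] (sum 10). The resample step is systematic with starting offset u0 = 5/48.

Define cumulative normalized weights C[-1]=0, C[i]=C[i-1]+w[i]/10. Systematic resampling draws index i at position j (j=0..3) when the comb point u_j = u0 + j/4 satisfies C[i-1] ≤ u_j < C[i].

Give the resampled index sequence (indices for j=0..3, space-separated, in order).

C = [0, 0, 1/5, 1]
j=0: u_0=5/48 ∈ [0, 1/5) → index 2
j=1: u_1=17/48 ∈ [1/5, 1) → index 3
j=2: u_2=29/48 ∈ [1/5, 1) → index 3
j=3: u_3=41/48 ∈ [1/5, 1) → index 3

2 3 3 3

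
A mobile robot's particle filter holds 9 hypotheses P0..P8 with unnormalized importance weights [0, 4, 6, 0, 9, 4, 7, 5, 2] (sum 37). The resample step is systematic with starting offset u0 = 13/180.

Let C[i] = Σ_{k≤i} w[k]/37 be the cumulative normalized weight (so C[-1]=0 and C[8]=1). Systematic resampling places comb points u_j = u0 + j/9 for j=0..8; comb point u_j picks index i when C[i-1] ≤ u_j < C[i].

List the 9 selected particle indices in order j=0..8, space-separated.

1 2 4 4 5 6 6 7 8

C = [0, 4/37, 10/37, 10/37, 19/37, 23/37, 30/37, 35/37, 1]
j=0: u_0=13/180 ∈ [0, 4/37) → index 1
j=1: u_1=11/60 ∈ [4/37, 10/37) → index 2
j=2: u_2=53/180 ∈ [10/37, 19/37) → index 4
j=3: u_3=73/180 ∈ [10/37, 19/37) → index 4
j=4: u_4=31/60 ∈ [19/37, 23/37) → index 5
j=5: u_5=113/180 ∈ [23/37, 30/37) → index 6
j=6: u_6=133/180 ∈ [23/37, 30/37) → index 6
j=7: u_7=17/20 ∈ [30/37, 35/37) → index 7
j=8: u_8=173/180 ∈ [35/37, 1) → index 8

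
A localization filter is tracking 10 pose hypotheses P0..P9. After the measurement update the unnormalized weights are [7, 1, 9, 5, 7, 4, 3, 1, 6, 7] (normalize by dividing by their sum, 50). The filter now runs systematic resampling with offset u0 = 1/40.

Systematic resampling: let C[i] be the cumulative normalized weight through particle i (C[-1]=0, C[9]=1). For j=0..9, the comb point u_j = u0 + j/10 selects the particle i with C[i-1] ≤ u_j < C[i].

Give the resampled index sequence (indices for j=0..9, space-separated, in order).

0 0 2 2 3 4 5 7 8 9

C = [7/50, 4/25, 17/50, 11/25, 29/50, 33/50, 18/25, 37/50, 43/50, 1]
j=0: u_0=1/40 ∈ [0, 7/50) → index 0
j=1: u_1=1/8 ∈ [0, 7/50) → index 0
j=2: u_2=9/40 ∈ [4/25, 17/50) → index 2
j=3: u_3=13/40 ∈ [4/25, 17/50) → index 2
j=4: u_4=17/40 ∈ [17/50, 11/25) → index 3
j=5: u_5=21/40 ∈ [11/25, 29/50) → index 4
j=6: u_6=5/8 ∈ [29/50, 33/50) → index 5
j=7: u_7=29/40 ∈ [18/25, 37/50) → index 7
j=8: u_8=33/40 ∈ [37/50, 43/50) → index 8
j=9: u_9=37/40 ∈ [43/50, 1) → index 9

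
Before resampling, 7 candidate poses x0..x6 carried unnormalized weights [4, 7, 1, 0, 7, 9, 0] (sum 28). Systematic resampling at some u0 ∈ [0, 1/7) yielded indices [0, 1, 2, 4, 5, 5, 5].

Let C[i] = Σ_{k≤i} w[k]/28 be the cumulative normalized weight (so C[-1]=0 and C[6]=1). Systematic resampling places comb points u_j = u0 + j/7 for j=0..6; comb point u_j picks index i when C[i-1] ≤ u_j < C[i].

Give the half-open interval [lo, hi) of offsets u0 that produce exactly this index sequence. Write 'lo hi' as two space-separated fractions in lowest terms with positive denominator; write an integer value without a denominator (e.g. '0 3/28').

C = [1/7, 11/28, 3/7, 3/7, 19/28, 1, 1]
j=0 picked index 0: u0 ∈ [0, 1/7)
j=1 picked index 1: u0 ∈ [0, 1/4)
j=2 picked index 2: u0 ∈ [3/28, 1/7)
j=3 picked index 4: u0 ∈ [0, 1/4)
j=4 picked index 5: u0 ∈ [3/28, 3/7)
j=5 picked index 5: u0 ∈ [-1/28, 2/7)
j=6 picked index 5: u0 ∈ [-5/28, 1/7)
intersection: [3/28, 1/7)

3/28 1/7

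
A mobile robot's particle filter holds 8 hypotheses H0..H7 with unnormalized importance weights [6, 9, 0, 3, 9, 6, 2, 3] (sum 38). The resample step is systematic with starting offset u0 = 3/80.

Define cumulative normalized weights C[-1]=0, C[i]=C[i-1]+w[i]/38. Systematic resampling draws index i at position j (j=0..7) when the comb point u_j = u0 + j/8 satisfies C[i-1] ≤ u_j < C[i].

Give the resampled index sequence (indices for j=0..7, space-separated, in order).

0 1 1 3 4 4 5 6

C = [3/19, 15/38, 15/38, 9/19, 27/38, 33/38, 35/38, 1]
j=0: u_0=3/80 ∈ [0, 3/19) → index 0
j=1: u_1=13/80 ∈ [3/19, 15/38) → index 1
j=2: u_2=23/80 ∈ [3/19, 15/38) → index 1
j=3: u_3=33/80 ∈ [15/38, 9/19) → index 3
j=4: u_4=43/80 ∈ [9/19, 27/38) → index 4
j=5: u_5=53/80 ∈ [9/19, 27/38) → index 4
j=6: u_6=63/80 ∈ [27/38, 33/38) → index 5
j=7: u_7=73/80 ∈ [33/38, 35/38) → index 6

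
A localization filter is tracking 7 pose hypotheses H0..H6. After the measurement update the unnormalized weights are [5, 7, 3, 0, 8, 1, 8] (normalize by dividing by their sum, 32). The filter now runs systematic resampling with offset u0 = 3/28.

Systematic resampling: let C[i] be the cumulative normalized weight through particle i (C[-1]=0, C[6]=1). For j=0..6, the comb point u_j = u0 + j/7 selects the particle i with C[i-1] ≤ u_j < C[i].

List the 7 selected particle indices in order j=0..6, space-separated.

C = [5/32, 3/8, 15/32, 15/32, 23/32, 3/4, 1]
j=0: u_0=3/28 ∈ [0, 5/32) → index 0
j=1: u_1=1/4 ∈ [5/32, 3/8) → index 1
j=2: u_2=11/28 ∈ [3/8, 15/32) → index 2
j=3: u_3=15/28 ∈ [15/32, 23/32) → index 4
j=4: u_4=19/28 ∈ [15/32, 23/32) → index 4
j=5: u_5=23/28 ∈ [3/4, 1) → index 6
j=6: u_6=27/28 ∈ [3/4, 1) → index 6

0 1 2 4 4 6 6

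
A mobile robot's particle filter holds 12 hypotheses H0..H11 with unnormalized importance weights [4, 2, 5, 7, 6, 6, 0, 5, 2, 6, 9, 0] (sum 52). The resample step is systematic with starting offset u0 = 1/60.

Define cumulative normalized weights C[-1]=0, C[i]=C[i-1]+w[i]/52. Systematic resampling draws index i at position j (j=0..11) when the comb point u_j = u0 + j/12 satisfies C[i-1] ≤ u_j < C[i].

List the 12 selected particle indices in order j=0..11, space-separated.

0 1 2 3 4 4 5 7 8 9 10 10

C = [1/13, 3/26, 11/52, 9/26, 6/13, 15/26, 15/26, 35/52, 37/52, 43/52, 1, 1]
j=0: u_0=1/60 ∈ [0, 1/13) → index 0
j=1: u_1=1/10 ∈ [1/13, 3/26) → index 1
j=2: u_2=11/60 ∈ [3/26, 11/52) → index 2
j=3: u_3=4/15 ∈ [11/52, 9/26) → index 3
j=4: u_4=7/20 ∈ [9/26, 6/13) → index 4
j=5: u_5=13/30 ∈ [9/26, 6/13) → index 4
j=6: u_6=31/60 ∈ [6/13, 15/26) → index 5
j=7: u_7=3/5 ∈ [15/26, 35/52) → index 7
j=8: u_8=41/60 ∈ [35/52, 37/52) → index 8
j=9: u_9=23/30 ∈ [37/52, 43/52) → index 9
j=10: u_10=17/20 ∈ [43/52, 1) → index 10
j=11: u_11=14/15 ∈ [43/52, 1) → index 10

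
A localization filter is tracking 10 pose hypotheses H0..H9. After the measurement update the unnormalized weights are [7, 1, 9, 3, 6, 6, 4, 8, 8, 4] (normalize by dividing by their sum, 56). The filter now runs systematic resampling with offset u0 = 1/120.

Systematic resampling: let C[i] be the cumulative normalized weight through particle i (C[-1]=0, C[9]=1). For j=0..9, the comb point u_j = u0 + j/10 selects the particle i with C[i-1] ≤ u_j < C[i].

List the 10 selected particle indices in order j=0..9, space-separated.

0 0 2 3 4 5 6 7 8 8

C = [1/8, 1/7, 17/56, 5/14, 13/28, 4/7, 9/14, 11/14, 13/14, 1]
j=0: u_0=1/120 ∈ [0, 1/8) → index 0
j=1: u_1=13/120 ∈ [0, 1/8) → index 0
j=2: u_2=5/24 ∈ [1/7, 17/56) → index 2
j=3: u_3=37/120 ∈ [17/56, 5/14) → index 3
j=4: u_4=49/120 ∈ [5/14, 13/28) → index 4
j=5: u_5=61/120 ∈ [13/28, 4/7) → index 5
j=6: u_6=73/120 ∈ [4/7, 9/14) → index 6
j=7: u_7=17/24 ∈ [9/14, 11/14) → index 7
j=8: u_8=97/120 ∈ [11/14, 13/14) → index 8
j=9: u_9=109/120 ∈ [11/14, 13/14) → index 8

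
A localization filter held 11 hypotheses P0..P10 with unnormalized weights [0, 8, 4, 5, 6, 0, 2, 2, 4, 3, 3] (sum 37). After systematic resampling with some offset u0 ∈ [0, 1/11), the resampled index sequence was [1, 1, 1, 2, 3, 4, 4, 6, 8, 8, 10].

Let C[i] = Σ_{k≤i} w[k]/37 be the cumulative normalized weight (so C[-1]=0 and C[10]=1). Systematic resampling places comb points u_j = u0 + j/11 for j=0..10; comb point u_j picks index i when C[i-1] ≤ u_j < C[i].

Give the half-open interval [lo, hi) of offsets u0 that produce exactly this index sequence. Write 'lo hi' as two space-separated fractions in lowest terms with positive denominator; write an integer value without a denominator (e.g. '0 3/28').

C = [0, 8/37, 12/37, 17/37, 23/37, 23/37, 25/37, 27/37, 31/37, 34/37, 1]
j=0 picked index 1: u0 ∈ [0, 8/37)
j=1 picked index 1: u0 ∈ [-1/11, 51/407)
j=2 picked index 1: u0 ∈ [-2/11, 14/407)
j=3 picked index 2: u0 ∈ [-23/407, 21/407)
j=4 picked index 3: u0 ∈ [-16/407, 39/407)
j=5 picked index 4: u0 ∈ [2/407, 68/407)
j=6 picked index 4: u0 ∈ [-35/407, 31/407)
j=7 picked index 6: u0 ∈ [-6/407, 16/407)
j=8 picked index 8: u0 ∈ [1/407, 45/407)
j=9 picked index 8: u0 ∈ [-36/407, 8/407)
j=10 picked index 10: u0 ∈ [4/407, 1/11)
intersection: [4/407, 8/407)

4/407 8/407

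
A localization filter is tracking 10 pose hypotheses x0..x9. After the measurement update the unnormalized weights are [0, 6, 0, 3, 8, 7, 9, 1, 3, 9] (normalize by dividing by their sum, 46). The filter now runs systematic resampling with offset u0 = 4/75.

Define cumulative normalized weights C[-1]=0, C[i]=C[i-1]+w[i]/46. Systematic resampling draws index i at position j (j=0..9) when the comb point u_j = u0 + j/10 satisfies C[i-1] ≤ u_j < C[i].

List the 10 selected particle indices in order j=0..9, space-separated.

C = [0, 3/23, 3/23, 9/46, 17/46, 12/23, 33/46, 17/23, 37/46, 1]
j=0: u_0=4/75 ∈ [0, 3/23) → index 1
j=1: u_1=23/150 ∈ [3/23, 9/46) → index 3
j=2: u_2=19/75 ∈ [9/46, 17/46) → index 4
j=3: u_3=53/150 ∈ [9/46, 17/46) → index 4
j=4: u_4=34/75 ∈ [17/46, 12/23) → index 5
j=5: u_5=83/150 ∈ [12/23, 33/46) → index 6
j=6: u_6=49/75 ∈ [12/23, 33/46) → index 6
j=7: u_7=113/150 ∈ [17/23, 37/46) → index 8
j=8: u_8=64/75 ∈ [37/46, 1) → index 9
j=9: u_9=143/150 ∈ [37/46, 1) → index 9

1 3 4 4 5 6 6 8 9 9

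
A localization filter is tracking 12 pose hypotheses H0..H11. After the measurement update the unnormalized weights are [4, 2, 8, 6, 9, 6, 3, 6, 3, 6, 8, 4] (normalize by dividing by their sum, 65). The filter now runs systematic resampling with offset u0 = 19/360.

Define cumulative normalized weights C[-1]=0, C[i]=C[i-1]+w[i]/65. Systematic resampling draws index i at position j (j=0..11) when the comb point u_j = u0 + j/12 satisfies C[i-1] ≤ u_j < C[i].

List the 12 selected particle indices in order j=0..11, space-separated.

C = [4/65, 6/65, 14/65, 4/13, 29/65, 7/13, 38/65, 44/65, 47/65, 53/65, 61/65, 1]
j=0: u_0=19/360 ∈ [0, 4/65) → index 0
j=1: u_1=49/360 ∈ [6/65, 14/65) → index 2
j=2: u_2=79/360 ∈ [14/65, 4/13) → index 3
j=3: u_3=109/360 ∈ [14/65, 4/13) → index 3
j=4: u_4=139/360 ∈ [4/13, 29/65) → index 4
j=5: u_5=169/360 ∈ [29/65, 7/13) → index 5
j=6: u_6=199/360 ∈ [7/13, 38/65) → index 6
j=7: u_7=229/360 ∈ [38/65, 44/65) → index 7
j=8: u_8=259/360 ∈ [44/65, 47/65) → index 8
j=9: u_9=289/360 ∈ [47/65, 53/65) → index 9
j=10: u_10=319/360 ∈ [53/65, 61/65) → index 10
j=11: u_11=349/360 ∈ [61/65, 1) → index 11

0 2 3 3 4 5 6 7 8 9 10 11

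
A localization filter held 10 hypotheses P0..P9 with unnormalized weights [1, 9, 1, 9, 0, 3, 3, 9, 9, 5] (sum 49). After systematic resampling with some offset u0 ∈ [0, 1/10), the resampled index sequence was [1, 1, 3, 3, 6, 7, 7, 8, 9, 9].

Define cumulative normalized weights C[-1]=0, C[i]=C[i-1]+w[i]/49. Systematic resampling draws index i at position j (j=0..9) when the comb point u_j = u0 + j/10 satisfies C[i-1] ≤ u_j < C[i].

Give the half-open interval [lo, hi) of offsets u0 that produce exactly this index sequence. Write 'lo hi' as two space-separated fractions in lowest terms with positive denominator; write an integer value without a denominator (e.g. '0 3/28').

24/245 1/10

C = [1/49, 10/49, 11/49, 20/49, 20/49, 23/49, 26/49, 5/7, 44/49, 1]
j=0 picked index 1: u0 ∈ [1/49, 10/49)
j=1 picked index 1: u0 ∈ [-39/490, 51/490)
j=2 picked index 3: u0 ∈ [6/245, 51/245)
j=3 picked index 3: u0 ∈ [-37/490, 53/490)
j=4 picked index 6: u0 ∈ [17/245, 32/245)
j=5 picked index 7: u0 ∈ [3/98, 3/14)
j=6 picked index 7: u0 ∈ [-17/245, 4/35)
j=7 picked index 8: u0 ∈ [1/70, 97/490)
j=8 picked index 9: u0 ∈ [24/245, 1/5)
j=9 picked index 9: u0 ∈ [-1/490, 1/10)
intersection: [24/245, 1/10)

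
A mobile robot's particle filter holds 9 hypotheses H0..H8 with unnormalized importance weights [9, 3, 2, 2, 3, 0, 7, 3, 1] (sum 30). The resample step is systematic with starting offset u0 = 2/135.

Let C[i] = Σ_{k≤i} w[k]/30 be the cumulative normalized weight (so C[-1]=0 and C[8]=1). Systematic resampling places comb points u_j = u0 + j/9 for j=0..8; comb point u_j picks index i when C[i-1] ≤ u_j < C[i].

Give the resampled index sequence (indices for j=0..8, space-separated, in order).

C = [3/10, 2/5, 7/15, 8/15, 19/30, 19/30, 13/15, 29/30, 1]
j=0: u_0=2/135 ∈ [0, 3/10) → index 0
j=1: u_1=17/135 ∈ [0, 3/10) → index 0
j=2: u_2=32/135 ∈ [0, 3/10) → index 0
j=3: u_3=47/135 ∈ [3/10, 2/5) → index 1
j=4: u_4=62/135 ∈ [2/5, 7/15) → index 2
j=5: u_5=77/135 ∈ [8/15, 19/30) → index 4
j=6: u_6=92/135 ∈ [19/30, 13/15) → index 6
j=7: u_7=107/135 ∈ [19/30, 13/15) → index 6
j=8: u_8=122/135 ∈ [13/15, 29/30) → index 7

0 0 0 1 2 4 6 6 7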